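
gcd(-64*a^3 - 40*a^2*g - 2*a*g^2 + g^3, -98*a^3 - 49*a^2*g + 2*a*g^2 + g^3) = 2*a + g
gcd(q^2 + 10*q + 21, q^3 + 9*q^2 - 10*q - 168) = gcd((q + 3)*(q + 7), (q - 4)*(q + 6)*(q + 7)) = q + 7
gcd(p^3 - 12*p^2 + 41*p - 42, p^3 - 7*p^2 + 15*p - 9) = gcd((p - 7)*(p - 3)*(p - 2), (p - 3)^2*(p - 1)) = p - 3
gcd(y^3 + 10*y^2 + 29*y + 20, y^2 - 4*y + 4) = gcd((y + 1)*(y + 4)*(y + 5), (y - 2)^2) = 1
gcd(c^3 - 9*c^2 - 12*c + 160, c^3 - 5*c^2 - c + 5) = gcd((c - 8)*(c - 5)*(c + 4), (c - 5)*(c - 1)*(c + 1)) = c - 5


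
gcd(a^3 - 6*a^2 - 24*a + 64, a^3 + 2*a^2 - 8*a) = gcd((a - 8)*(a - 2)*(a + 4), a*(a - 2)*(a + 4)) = a^2 + 2*a - 8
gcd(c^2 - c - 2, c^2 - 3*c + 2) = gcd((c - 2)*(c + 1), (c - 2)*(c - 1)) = c - 2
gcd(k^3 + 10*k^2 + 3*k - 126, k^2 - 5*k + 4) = 1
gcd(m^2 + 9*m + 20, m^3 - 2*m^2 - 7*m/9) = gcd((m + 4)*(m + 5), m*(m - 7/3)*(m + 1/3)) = 1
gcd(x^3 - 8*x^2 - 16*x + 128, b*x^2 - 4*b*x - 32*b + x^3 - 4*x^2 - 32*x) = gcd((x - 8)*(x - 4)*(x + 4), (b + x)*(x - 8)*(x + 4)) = x^2 - 4*x - 32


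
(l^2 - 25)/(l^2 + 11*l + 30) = (l - 5)/(l + 6)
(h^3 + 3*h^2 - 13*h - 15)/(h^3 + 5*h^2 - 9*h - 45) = (h + 1)/(h + 3)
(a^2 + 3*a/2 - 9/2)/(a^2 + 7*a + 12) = (a - 3/2)/(a + 4)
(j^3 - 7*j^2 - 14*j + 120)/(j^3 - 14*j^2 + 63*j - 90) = (j + 4)/(j - 3)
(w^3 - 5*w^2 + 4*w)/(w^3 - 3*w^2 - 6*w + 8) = w/(w + 2)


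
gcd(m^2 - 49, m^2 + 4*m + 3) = 1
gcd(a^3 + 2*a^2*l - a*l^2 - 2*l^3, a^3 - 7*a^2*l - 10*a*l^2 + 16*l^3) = a^2 + a*l - 2*l^2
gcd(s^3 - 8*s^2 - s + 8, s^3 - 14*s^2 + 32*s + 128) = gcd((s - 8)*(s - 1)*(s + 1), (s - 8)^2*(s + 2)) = s - 8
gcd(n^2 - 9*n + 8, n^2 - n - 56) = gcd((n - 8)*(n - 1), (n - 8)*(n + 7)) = n - 8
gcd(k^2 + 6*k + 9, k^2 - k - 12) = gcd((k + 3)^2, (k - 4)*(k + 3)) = k + 3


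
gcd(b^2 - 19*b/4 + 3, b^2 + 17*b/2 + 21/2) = 1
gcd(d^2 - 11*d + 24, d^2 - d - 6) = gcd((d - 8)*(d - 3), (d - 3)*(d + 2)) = d - 3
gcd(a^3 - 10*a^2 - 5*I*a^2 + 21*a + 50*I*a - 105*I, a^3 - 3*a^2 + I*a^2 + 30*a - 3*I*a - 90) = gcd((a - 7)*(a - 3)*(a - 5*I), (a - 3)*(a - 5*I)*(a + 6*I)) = a^2 + a*(-3 - 5*I) + 15*I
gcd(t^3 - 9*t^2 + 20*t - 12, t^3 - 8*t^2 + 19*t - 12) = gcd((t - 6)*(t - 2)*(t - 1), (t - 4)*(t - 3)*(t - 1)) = t - 1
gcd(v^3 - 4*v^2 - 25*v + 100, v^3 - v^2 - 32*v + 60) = v - 5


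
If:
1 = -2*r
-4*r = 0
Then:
No Solution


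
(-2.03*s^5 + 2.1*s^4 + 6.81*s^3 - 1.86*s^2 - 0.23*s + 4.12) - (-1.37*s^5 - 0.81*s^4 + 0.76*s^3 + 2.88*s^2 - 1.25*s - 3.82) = -0.66*s^5 + 2.91*s^4 + 6.05*s^3 - 4.74*s^2 + 1.02*s + 7.94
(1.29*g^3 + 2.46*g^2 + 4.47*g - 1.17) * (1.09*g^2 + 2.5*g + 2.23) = 1.4061*g^5 + 5.9064*g^4 + 13.899*g^3 + 15.3855*g^2 + 7.0431*g - 2.6091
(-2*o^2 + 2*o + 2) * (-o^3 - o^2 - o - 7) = 2*o^5 - 2*o^3 + 10*o^2 - 16*o - 14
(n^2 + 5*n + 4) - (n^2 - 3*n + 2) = 8*n + 2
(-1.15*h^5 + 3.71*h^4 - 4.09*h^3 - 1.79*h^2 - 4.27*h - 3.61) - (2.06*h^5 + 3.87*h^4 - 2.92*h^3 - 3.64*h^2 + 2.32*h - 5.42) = -3.21*h^5 - 0.16*h^4 - 1.17*h^3 + 1.85*h^2 - 6.59*h + 1.81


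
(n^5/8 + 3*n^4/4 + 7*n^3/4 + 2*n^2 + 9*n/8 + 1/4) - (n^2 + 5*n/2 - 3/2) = n^5/8 + 3*n^4/4 + 7*n^3/4 + n^2 - 11*n/8 + 7/4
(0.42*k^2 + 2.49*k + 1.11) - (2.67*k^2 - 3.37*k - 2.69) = -2.25*k^2 + 5.86*k + 3.8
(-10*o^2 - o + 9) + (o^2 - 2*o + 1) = -9*o^2 - 3*o + 10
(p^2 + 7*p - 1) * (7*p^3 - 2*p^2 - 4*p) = 7*p^5 + 47*p^4 - 25*p^3 - 26*p^2 + 4*p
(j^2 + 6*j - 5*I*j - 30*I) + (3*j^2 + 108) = 4*j^2 + 6*j - 5*I*j + 108 - 30*I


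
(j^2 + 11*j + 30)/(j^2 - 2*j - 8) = (j^2 + 11*j + 30)/(j^2 - 2*j - 8)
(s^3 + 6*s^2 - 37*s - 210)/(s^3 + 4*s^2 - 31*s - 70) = (s^2 - s - 30)/(s^2 - 3*s - 10)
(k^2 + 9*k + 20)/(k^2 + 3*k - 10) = (k + 4)/(k - 2)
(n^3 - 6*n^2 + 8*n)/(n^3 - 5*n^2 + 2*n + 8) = n/(n + 1)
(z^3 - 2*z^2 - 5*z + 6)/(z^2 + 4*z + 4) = (z^2 - 4*z + 3)/(z + 2)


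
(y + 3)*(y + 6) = y^2 + 9*y + 18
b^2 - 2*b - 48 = (b - 8)*(b + 6)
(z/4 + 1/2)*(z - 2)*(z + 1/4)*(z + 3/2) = z^4/4 + 7*z^3/16 - 29*z^2/32 - 7*z/4 - 3/8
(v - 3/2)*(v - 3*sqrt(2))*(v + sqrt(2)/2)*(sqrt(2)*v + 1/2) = sqrt(2)*v^4 - 9*v^3/2 - 3*sqrt(2)*v^3/2 - 17*sqrt(2)*v^2/4 + 27*v^2/4 - 3*v/2 + 51*sqrt(2)*v/8 + 9/4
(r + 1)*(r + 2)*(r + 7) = r^3 + 10*r^2 + 23*r + 14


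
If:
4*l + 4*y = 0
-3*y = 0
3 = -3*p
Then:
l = 0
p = -1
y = 0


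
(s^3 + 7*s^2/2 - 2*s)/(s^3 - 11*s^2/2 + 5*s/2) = (s + 4)/(s - 5)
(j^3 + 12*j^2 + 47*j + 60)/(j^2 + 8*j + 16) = (j^2 + 8*j + 15)/(j + 4)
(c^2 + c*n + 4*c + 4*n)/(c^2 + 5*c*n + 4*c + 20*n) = (c + n)/(c + 5*n)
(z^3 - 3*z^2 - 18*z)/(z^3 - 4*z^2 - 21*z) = (z - 6)/(z - 7)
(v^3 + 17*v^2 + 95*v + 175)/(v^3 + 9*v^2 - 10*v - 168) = (v^2 + 10*v + 25)/(v^2 + 2*v - 24)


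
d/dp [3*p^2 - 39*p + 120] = 6*p - 39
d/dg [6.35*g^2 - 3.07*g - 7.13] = 12.7*g - 3.07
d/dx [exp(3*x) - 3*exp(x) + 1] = 3*(exp(2*x) - 1)*exp(x)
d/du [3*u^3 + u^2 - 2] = u*(9*u + 2)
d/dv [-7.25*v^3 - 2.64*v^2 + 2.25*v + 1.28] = -21.75*v^2 - 5.28*v + 2.25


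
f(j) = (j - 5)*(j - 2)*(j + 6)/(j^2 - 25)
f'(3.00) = 1.11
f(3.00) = 1.12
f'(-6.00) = 8.00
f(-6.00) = 0.00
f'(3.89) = 1.09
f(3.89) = 2.10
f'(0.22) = 1.26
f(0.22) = -2.12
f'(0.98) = 1.20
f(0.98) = -1.19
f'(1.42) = 1.17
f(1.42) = -0.67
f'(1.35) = 1.17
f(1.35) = -0.75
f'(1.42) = 1.17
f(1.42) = -0.67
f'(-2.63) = 2.25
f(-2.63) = -6.58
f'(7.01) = 1.05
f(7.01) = 5.43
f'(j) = -2*j*(j - 5)*(j - 2)*(j + 6)/(j^2 - 25)^2 + (j - 5)*(j - 2)/(j^2 - 25) + (j - 5)*(j + 6)/(j^2 - 25) + (j - 2)*(j + 6)/(j^2 - 25) = (j^2 + 10*j + 32)/(j^2 + 10*j + 25)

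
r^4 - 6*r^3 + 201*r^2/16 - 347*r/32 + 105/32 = (r - 5/2)*(r - 7/4)*(r - 1)*(r - 3/4)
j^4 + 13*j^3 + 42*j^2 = j^2*(j + 6)*(j + 7)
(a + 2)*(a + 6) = a^2 + 8*a + 12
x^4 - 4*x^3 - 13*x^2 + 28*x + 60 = (x - 5)*(x - 3)*(x + 2)^2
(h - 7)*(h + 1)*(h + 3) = h^3 - 3*h^2 - 25*h - 21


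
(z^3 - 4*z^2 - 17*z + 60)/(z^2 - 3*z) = z - 1 - 20/z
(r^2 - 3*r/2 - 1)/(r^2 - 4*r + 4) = (r + 1/2)/(r - 2)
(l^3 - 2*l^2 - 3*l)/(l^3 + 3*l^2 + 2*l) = (l - 3)/(l + 2)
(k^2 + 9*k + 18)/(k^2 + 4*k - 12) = (k + 3)/(k - 2)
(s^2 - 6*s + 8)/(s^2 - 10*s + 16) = (s - 4)/(s - 8)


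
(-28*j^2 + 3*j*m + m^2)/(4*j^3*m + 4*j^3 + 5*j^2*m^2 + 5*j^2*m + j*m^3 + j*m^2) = (-28*j^2 + 3*j*m + m^2)/(j*(4*j^2*m + 4*j^2 + 5*j*m^2 + 5*j*m + m^3 + m^2))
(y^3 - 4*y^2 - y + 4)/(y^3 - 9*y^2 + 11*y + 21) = (y^2 - 5*y + 4)/(y^2 - 10*y + 21)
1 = 1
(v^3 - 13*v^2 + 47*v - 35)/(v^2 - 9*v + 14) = (v^2 - 6*v + 5)/(v - 2)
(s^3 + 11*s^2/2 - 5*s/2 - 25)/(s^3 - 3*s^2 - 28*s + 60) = (s + 5/2)/(s - 6)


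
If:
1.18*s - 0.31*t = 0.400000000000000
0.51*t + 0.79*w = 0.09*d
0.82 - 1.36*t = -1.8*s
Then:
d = 8.77777777777778*w + 9.1355241370526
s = 0.76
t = 1.61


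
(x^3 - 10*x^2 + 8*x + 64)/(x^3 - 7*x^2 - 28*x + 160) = (x + 2)/(x + 5)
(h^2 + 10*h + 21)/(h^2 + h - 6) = (h + 7)/(h - 2)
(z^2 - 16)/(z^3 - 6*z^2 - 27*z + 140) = (z + 4)/(z^2 - 2*z - 35)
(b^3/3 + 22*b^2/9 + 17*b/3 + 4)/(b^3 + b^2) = (3*b^3 + 22*b^2 + 51*b + 36)/(9*b^2*(b + 1))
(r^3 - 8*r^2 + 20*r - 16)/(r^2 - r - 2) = (r^2 - 6*r + 8)/(r + 1)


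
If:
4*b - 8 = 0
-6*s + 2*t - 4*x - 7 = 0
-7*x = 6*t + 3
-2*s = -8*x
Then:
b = 2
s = -96/91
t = -5/26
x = -24/91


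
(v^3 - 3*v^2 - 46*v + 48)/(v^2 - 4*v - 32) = (v^2 + 5*v - 6)/(v + 4)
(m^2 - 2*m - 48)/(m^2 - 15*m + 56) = (m + 6)/(m - 7)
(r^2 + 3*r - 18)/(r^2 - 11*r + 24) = (r + 6)/(r - 8)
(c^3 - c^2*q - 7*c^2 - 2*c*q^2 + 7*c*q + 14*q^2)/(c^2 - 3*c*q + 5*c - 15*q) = (c^3 - c^2*q - 7*c^2 - 2*c*q^2 + 7*c*q + 14*q^2)/(c^2 - 3*c*q + 5*c - 15*q)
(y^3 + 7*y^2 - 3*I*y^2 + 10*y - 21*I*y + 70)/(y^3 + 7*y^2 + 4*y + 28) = (y - 5*I)/(y - 2*I)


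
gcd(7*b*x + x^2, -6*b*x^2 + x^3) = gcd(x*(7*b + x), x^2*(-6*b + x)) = x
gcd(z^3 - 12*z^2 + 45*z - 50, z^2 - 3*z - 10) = z - 5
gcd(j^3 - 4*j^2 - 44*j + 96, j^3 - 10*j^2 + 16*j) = j^2 - 10*j + 16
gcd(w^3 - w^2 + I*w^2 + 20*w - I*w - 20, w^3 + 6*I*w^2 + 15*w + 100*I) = w^2 + I*w + 20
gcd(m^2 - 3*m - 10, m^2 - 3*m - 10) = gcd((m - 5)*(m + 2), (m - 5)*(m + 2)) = m^2 - 3*m - 10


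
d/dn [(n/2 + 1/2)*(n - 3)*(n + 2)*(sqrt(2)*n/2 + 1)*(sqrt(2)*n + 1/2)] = 5*n^4/2 + 5*sqrt(2)*n^3/2 - 39*n^2/4 - 35*sqrt(2)*n/4 - 6*n - 15*sqrt(2)/4 - 7/4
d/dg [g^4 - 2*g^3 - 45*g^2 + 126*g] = 4*g^3 - 6*g^2 - 90*g + 126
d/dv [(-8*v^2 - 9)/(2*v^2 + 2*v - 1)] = 2*(-8*v^2 + 26*v + 9)/(4*v^4 + 8*v^3 - 4*v + 1)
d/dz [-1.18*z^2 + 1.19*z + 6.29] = 1.19 - 2.36*z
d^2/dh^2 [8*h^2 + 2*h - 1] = 16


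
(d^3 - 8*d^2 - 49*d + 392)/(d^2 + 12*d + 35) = (d^2 - 15*d + 56)/(d + 5)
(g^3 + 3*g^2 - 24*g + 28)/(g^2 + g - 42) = (g^2 - 4*g + 4)/(g - 6)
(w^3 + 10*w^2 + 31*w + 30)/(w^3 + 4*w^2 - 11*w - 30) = (w + 3)/(w - 3)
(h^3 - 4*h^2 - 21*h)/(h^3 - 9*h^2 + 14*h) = (h + 3)/(h - 2)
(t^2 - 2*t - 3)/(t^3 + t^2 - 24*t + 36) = (t + 1)/(t^2 + 4*t - 12)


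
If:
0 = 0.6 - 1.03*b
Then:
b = 0.58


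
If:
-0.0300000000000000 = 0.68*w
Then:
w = -0.04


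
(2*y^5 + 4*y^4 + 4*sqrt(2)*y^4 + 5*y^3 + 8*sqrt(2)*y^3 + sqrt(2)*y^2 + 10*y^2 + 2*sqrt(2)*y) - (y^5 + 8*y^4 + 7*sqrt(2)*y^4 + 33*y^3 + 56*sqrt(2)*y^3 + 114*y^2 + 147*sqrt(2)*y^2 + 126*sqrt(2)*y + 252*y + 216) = y^5 - 3*sqrt(2)*y^4 - 4*y^4 - 48*sqrt(2)*y^3 - 28*y^3 - 146*sqrt(2)*y^2 - 104*y^2 - 252*y - 124*sqrt(2)*y - 216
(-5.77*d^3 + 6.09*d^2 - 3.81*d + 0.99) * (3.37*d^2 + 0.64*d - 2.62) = -19.4449*d^5 + 16.8305*d^4 + 6.1753*d^3 - 15.0579*d^2 + 10.6158*d - 2.5938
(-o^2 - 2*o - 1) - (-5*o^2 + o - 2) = 4*o^2 - 3*o + 1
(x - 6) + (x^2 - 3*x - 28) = x^2 - 2*x - 34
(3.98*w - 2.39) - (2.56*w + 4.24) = 1.42*w - 6.63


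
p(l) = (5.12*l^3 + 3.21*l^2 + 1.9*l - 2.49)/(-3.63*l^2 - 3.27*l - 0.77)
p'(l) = (7.26*l + 3.27)*(5.12*l^3 + 3.21*l^2 + 1.9*l - 2.49)/(-3.63*l^2 - 3.27*l - 0.77)^2 + (15.36*l^2 + 6.42*l + 1.9)/(-3.63*l^2 - 3.27*l - 0.77)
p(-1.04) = 5.21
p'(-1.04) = 8.09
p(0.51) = 0.00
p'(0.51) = -2.72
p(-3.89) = 6.11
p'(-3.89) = -1.32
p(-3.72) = 5.89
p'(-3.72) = -1.31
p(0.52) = -0.02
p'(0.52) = -2.67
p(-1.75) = 3.80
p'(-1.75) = -0.30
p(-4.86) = 7.42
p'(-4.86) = -1.36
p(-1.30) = 4.06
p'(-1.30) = 2.09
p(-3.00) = 4.97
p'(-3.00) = -1.22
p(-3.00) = 4.97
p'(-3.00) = -1.22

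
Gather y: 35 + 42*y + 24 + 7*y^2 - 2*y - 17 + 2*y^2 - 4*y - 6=9*y^2 + 36*y + 36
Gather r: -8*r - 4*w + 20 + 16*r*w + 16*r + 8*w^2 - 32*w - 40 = r*(16*w + 8) + 8*w^2 - 36*w - 20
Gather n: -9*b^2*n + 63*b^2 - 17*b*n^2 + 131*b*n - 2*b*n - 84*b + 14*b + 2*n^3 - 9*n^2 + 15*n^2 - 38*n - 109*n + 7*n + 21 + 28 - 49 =63*b^2 - 70*b + 2*n^3 + n^2*(6 - 17*b) + n*(-9*b^2 + 129*b - 140)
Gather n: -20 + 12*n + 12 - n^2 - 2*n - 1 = -n^2 + 10*n - 9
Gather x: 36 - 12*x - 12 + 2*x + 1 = 25 - 10*x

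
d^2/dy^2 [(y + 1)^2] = 2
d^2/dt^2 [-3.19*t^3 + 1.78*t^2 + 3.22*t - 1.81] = 3.56 - 19.14*t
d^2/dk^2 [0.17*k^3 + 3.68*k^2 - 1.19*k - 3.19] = 1.02*k + 7.36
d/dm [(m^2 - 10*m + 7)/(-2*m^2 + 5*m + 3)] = (-15*m^2 + 34*m - 65)/(4*m^4 - 20*m^3 + 13*m^2 + 30*m + 9)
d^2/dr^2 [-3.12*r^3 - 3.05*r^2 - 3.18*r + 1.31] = -18.72*r - 6.1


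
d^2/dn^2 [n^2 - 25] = 2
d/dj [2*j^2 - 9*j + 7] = 4*j - 9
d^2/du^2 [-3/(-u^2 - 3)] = 18*(u^2 - 1)/(u^2 + 3)^3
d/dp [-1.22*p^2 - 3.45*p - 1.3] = -2.44*p - 3.45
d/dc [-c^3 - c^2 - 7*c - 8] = -3*c^2 - 2*c - 7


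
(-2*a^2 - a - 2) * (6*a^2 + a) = -12*a^4 - 8*a^3 - 13*a^2 - 2*a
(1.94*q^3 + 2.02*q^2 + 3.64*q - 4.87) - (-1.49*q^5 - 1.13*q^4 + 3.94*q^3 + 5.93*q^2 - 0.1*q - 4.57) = 1.49*q^5 + 1.13*q^4 - 2.0*q^3 - 3.91*q^2 + 3.74*q - 0.3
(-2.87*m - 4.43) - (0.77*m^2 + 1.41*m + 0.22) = -0.77*m^2 - 4.28*m - 4.65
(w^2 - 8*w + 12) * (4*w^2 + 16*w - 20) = 4*w^4 - 16*w^3 - 100*w^2 + 352*w - 240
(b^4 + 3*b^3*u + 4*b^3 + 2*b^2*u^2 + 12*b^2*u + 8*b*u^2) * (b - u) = b^5 + 2*b^4*u + 4*b^4 - b^3*u^2 + 8*b^3*u - 2*b^2*u^3 - 4*b^2*u^2 - 8*b*u^3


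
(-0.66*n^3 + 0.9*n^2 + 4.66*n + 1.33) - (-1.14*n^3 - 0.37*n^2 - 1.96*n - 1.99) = 0.48*n^3 + 1.27*n^2 + 6.62*n + 3.32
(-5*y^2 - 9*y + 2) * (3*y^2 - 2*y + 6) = -15*y^4 - 17*y^3 - 6*y^2 - 58*y + 12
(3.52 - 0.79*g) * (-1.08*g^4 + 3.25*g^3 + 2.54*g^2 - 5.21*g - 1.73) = 0.8532*g^5 - 6.3691*g^4 + 9.4334*g^3 + 13.0567*g^2 - 16.9725*g - 6.0896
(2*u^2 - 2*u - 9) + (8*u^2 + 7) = 10*u^2 - 2*u - 2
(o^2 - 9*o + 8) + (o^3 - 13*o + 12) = o^3 + o^2 - 22*o + 20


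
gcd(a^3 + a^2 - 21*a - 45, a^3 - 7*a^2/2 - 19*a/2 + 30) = a + 3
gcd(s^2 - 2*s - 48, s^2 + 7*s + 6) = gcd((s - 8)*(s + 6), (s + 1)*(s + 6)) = s + 6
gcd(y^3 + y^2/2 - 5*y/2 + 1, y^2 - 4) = y + 2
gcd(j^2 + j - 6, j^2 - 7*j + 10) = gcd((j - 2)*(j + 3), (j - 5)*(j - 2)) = j - 2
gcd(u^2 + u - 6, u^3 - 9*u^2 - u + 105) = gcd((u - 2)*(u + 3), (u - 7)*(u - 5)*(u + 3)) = u + 3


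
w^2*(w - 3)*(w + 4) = w^4 + w^3 - 12*w^2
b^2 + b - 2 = (b - 1)*(b + 2)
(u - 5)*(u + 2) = u^2 - 3*u - 10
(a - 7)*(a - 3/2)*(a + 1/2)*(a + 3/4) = a^4 - 29*a^3/4 + a^2/4 + 159*a/16 + 63/16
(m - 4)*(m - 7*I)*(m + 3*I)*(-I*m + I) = -I*m^4 - 4*m^3 + 5*I*m^3 + 20*m^2 - 25*I*m^2 - 16*m + 105*I*m - 84*I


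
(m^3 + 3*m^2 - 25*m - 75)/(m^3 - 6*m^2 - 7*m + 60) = (m + 5)/(m - 4)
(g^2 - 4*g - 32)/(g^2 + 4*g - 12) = (g^2 - 4*g - 32)/(g^2 + 4*g - 12)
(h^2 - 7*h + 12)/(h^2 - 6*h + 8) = (h - 3)/(h - 2)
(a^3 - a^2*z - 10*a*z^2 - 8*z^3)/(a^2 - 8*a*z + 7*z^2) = (a^3 - a^2*z - 10*a*z^2 - 8*z^3)/(a^2 - 8*a*z + 7*z^2)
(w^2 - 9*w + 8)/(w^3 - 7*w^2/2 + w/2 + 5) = 2*(w^2 - 9*w + 8)/(2*w^3 - 7*w^2 + w + 10)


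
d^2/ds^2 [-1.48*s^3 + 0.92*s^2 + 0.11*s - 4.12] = 1.84 - 8.88*s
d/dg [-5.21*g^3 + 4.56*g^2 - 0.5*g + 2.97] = -15.63*g^2 + 9.12*g - 0.5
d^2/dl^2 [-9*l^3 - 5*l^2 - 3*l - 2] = -54*l - 10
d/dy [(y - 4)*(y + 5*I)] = 2*y - 4 + 5*I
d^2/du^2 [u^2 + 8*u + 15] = 2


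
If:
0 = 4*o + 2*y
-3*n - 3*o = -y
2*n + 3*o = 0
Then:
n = 0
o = 0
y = 0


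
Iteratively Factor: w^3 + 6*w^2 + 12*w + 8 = (w + 2)*(w^2 + 4*w + 4) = (w + 2)^2*(w + 2)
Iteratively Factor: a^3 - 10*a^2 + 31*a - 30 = (a - 3)*(a^2 - 7*a + 10) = (a - 3)*(a - 2)*(a - 5)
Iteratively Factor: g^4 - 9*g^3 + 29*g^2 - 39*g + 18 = (g - 2)*(g^3 - 7*g^2 + 15*g - 9) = (g - 3)*(g - 2)*(g^2 - 4*g + 3) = (g - 3)^2*(g - 2)*(g - 1)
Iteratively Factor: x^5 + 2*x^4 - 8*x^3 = (x)*(x^4 + 2*x^3 - 8*x^2) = x^2*(x^3 + 2*x^2 - 8*x) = x^2*(x + 4)*(x^2 - 2*x) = x^2*(x - 2)*(x + 4)*(x)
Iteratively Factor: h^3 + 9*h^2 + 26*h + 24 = (h + 3)*(h^2 + 6*h + 8) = (h + 3)*(h + 4)*(h + 2)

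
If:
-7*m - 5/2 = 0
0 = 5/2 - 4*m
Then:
No Solution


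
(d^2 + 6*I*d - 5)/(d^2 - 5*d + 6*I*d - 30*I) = (d^2 + 6*I*d - 5)/(d^2 + d*(-5 + 6*I) - 30*I)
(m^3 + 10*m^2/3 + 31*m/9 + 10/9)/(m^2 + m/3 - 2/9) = (3*m^2 + 8*m + 5)/(3*m - 1)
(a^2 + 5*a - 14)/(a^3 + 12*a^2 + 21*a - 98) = 1/(a + 7)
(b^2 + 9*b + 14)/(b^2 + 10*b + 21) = (b + 2)/(b + 3)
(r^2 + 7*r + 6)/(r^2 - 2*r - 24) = (r^2 + 7*r + 6)/(r^2 - 2*r - 24)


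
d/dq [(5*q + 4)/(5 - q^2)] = (5*q^2 + 8*q + 25)/(q^4 - 10*q^2 + 25)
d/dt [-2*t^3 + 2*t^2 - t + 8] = -6*t^2 + 4*t - 1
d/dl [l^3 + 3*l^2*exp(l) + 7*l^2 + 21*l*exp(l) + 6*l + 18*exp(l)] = 3*l^2*exp(l) + 3*l^2 + 27*l*exp(l) + 14*l + 39*exp(l) + 6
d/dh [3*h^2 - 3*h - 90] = 6*h - 3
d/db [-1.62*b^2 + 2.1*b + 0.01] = 2.1 - 3.24*b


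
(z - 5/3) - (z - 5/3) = 0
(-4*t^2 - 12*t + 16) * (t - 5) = -4*t^3 + 8*t^2 + 76*t - 80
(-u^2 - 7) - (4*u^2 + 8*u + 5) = -5*u^2 - 8*u - 12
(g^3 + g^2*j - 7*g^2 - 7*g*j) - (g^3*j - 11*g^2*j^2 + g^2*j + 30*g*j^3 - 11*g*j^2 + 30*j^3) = -g^3*j + g^3 + 11*g^2*j^2 - 7*g^2 - 30*g*j^3 + 11*g*j^2 - 7*g*j - 30*j^3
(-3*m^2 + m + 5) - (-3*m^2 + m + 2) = 3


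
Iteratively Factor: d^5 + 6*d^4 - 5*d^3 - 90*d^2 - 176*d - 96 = (d - 4)*(d^4 + 10*d^3 + 35*d^2 + 50*d + 24) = (d - 4)*(d + 3)*(d^3 + 7*d^2 + 14*d + 8) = (d - 4)*(d + 2)*(d + 3)*(d^2 + 5*d + 4) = (d - 4)*(d + 1)*(d + 2)*(d + 3)*(d + 4)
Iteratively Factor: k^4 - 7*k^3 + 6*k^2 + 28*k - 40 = (k - 2)*(k^3 - 5*k^2 - 4*k + 20) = (k - 2)*(k + 2)*(k^2 - 7*k + 10) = (k - 2)^2*(k + 2)*(k - 5)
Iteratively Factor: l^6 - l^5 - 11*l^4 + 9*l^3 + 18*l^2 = (l - 2)*(l^5 + l^4 - 9*l^3 - 9*l^2) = l*(l - 2)*(l^4 + l^3 - 9*l^2 - 9*l) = l^2*(l - 2)*(l^3 + l^2 - 9*l - 9) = l^2*(l - 2)*(l + 1)*(l^2 - 9) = l^2*(l - 3)*(l - 2)*(l + 1)*(l + 3)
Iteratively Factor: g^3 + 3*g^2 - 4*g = (g - 1)*(g^2 + 4*g) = (g - 1)*(g + 4)*(g)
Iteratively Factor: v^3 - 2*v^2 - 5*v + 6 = (v - 1)*(v^2 - v - 6) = (v - 1)*(v + 2)*(v - 3)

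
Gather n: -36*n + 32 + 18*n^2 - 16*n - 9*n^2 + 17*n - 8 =9*n^2 - 35*n + 24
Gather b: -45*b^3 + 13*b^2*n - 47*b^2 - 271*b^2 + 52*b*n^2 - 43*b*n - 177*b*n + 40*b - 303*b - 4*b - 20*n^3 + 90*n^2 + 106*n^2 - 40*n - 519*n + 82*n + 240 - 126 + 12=-45*b^3 + b^2*(13*n - 318) + b*(52*n^2 - 220*n - 267) - 20*n^3 + 196*n^2 - 477*n + 126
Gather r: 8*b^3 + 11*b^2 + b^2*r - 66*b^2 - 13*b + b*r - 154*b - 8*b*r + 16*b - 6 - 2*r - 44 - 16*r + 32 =8*b^3 - 55*b^2 - 151*b + r*(b^2 - 7*b - 18) - 18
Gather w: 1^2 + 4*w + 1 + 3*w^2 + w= 3*w^2 + 5*w + 2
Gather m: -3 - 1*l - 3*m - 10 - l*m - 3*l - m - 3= -4*l + m*(-l - 4) - 16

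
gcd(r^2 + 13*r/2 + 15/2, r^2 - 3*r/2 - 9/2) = r + 3/2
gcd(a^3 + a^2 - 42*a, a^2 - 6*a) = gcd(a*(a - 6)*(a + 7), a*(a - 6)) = a^2 - 6*a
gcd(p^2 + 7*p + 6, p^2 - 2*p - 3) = p + 1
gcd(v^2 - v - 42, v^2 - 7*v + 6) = 1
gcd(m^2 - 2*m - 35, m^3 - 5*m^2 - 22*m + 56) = m - 7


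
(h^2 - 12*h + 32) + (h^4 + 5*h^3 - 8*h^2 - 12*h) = h^4 + 5*h^3 - 7*h^2 - 24*h + 32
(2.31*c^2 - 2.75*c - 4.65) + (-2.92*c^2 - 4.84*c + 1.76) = -0.61*c^2 - 7.59*c - 2.89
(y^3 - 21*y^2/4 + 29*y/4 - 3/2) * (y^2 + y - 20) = y^5 - 17*y^4/4 - 18*y^3 + 443*y^2/4 - 293*y/2 + 30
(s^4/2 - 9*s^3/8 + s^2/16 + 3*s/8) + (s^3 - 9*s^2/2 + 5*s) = s^4/2 - s^3/8 - 71*s^2/16 + 43*s/8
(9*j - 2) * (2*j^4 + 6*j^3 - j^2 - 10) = 18*j^5 + 50*j^4 - 21*j^3 + 2*j^2 - 90*j + 20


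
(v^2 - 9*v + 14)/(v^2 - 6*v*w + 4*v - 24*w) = (v^2 - 9*v + 14)/(v^2 - 6*v*w + 4*v - 24*w)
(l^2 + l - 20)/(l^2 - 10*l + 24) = (l + 5)/(l - 6)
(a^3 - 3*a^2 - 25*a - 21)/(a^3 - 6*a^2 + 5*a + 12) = (a^2 - 4*a - 21)/(a^2 - 7*a + 12)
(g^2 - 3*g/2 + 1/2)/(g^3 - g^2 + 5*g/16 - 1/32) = 16*(g - 1)/(16*g^2 - 8*g + 1)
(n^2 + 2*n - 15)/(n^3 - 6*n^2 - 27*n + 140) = (n - 3)/(n^2 - 11*n + 28)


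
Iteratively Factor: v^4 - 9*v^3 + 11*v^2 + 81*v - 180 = (v - 5)*(v^3 - 4*v^2 - 9*v + 36) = (v - 5)*(v - 3)*(v^2 - v - 12) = (v - 5)*(v - 4)*(v - 3)*(v + 3)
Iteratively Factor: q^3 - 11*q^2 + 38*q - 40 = (q - 5)*(q^2 - 6*q + 8) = (q - 5)*(q - 2)*(q - 4)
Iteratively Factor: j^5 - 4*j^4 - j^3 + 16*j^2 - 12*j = (j + 2)*(j^4 - 6*j^3 + 11*j^2 - 6*j) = j*(j + 2)*(j^3 - 6*j^2 + 11*j - 6) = j*(j - 2)*(j + 2)*(j^2 - 4*j + 3) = j*(j - 3)*(j - 2)*(j + 2)*(j - 1)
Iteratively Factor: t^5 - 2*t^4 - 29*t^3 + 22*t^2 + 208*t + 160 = (t - 5)*(t^4 + 3*t^3 - 14*t^2 - 48*t - 32) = (t - 5)*(t + 4)*(t^3 - t^2 - 10*t - 8) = (t - 5)*(t - 4)*(t + 4)*(t^2 + 3*t + 2) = (t - 5)*(t - 4)*(t + 2)*(t + 4)*(t + 1)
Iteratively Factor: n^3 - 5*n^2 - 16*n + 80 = (n - 5)*(n^2 - 16) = (n - 5)*(n + 4)*(n - 4)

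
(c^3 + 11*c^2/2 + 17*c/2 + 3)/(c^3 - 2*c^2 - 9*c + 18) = (c^2 + 5*c/2 + 1)/(c^2 - 5*c + 6)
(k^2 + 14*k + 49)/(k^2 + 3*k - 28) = (k + 7)/(k - 4)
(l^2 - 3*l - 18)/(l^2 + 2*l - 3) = (l - 6)/(l - 1)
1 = 1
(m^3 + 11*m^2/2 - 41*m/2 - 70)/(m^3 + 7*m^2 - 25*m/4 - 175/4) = 2*(m - 4)/(2*m - 5)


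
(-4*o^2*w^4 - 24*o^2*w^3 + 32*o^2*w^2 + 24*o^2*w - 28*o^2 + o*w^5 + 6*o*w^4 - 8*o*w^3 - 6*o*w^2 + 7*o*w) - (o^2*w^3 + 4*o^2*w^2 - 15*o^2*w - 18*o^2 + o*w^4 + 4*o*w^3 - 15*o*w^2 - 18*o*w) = -4*o^2*w^4 - 25*o^2*w^3 + 28*o^2*w^2 + 39*o^2*w - 10*o^2 + o*w^5 + 5*o*w^4 - 12*o*w^3 + 9*o*w^2 + 25*o*w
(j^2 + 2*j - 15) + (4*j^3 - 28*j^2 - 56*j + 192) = 4*j^3 - 27*j^2 - 54*j + 177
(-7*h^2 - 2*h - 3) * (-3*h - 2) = 21*h^3 + 20*h^2 + 13*h + 6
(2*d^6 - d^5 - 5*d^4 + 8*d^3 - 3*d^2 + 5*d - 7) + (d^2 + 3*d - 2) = 2*d^6 - d^5 - 5*d^4 + 8*d^3 - 2*d^2 + 8*d - 9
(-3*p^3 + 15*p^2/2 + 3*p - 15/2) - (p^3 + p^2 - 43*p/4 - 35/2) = -4*p^3 + 13*p^2/2 + 55*p/4 + 10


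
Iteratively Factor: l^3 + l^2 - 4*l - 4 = (l + 1)*(l^2 - 4) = (l - 2)*(l + 1)*(l + 2)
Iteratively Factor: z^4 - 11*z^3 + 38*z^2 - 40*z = (z - 5)*(z^3 - 6*z^2 + 8*z) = z*(z - 5)*(z^2 - 6*z + 8) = z*(z - 5)*(z - 4)*(z - 2)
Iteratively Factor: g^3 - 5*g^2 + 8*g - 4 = (g - 2)*(g^2 - 3*g + 2) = (g - 2)^2*(g - 1)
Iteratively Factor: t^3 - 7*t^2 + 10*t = (t - 5)*(t^2 - 2*t) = t*(t - 5)*(t - 2)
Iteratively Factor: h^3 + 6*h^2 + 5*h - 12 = (h + 4)*(h^2 + 2*h - 3) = (h + 3)*(h + 4)*(h - 1)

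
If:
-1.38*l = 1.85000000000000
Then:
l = -1.34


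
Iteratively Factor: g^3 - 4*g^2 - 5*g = (g - 5)*(g^2 + g) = g*(g - 5)*(g + 1)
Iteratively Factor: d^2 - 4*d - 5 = (d - 5)*(d + 1)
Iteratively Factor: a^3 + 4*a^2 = (a)*(a^2 + 4*a) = a^2*(a + 4)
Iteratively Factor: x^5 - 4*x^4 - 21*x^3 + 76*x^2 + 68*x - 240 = (x - 5)*(x^4 + x^3 - 16*x^2 - 4*x + 48) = (x - 5)*(x + 4)*(x^3 - 3*x^2 - 4*x + 12) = (x - 5)*(x - 3)*(x + 4)*(x^2 - 4) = (x - 5)*(x - 3)*(x - 2)*(x + 4)*(x + 2)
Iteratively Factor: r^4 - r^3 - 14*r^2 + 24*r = (r - 2)*(r^3 + r^2 - 12*r) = r*(r - 2)*(r^2 + r - 12) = r*(r - 2)*(r + 4)*(r - 3)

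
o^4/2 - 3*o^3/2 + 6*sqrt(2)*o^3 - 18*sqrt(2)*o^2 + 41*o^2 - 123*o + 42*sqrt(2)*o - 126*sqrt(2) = (o/2 + sqrt(2))*(o - 3)*(o + 3*sqrt(2))*(o + 7*sqrt(2))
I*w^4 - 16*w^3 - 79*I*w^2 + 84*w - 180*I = (w + 5*I)*(w + 6*I)^2*(I*w + 1)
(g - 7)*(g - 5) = g^2 - 12*g + 35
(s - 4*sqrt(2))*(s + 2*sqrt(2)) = s^2 - 2*sqrt(2)*s - 16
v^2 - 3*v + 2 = (v - 2)*(v - 1)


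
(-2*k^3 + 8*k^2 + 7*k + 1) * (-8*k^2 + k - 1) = 16*k^5 - 66*k^4 - 46*k^3 - 9*k^2 - 6*k - 1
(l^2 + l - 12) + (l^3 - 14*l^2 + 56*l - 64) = l^3 - 13*l^2 + 57*l - 76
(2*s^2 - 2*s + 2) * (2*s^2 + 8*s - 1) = 4*s^4 + 12*s^3 - 14*s^2 + 18*s - 2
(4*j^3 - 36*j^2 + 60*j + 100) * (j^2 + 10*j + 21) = 4*j^5 + 4*j^4 - 216*j^3 - 56*j^2 + 2260*j + 2100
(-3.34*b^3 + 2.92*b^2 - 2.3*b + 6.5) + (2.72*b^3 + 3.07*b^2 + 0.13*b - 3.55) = -0.62*b^3 + 5.99*b^2 - 2.17*b + 2.95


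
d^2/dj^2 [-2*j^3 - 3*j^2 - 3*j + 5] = -12*j - 6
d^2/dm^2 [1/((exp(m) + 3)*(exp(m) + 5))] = 4*(exp(3*m) + 6*exp(2*m) + exp(m) - 30)*exp(m)/(exp(6*m) + 24*exp(5*m) + 237*exp(4*m) + 1232*exp(3*m) + 3555*exp(2*m) + 5400*exp(m) + 3375)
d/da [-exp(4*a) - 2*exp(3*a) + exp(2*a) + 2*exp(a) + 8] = 2*(-2*exp(3*a) - 3*exp(2*a) + exp(a) + 1)*exp(a)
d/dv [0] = 0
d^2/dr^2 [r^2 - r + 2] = 2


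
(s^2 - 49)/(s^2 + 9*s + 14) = (s - 7)/(s + 2)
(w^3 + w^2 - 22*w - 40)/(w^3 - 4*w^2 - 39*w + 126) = (w^3 + w^2 - 22*w - 40)/(w^3 - 4*w^2 - 39*w + 126)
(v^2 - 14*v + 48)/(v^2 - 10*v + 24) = (v - 8)/(v - 4)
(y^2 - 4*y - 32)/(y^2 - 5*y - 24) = (y + 4)/(y + 3)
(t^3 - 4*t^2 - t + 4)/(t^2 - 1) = t - 4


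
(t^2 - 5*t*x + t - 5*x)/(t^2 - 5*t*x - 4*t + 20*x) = (t + 1)/(t - 4)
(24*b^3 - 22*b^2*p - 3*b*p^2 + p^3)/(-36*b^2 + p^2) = (-4*b^2 + 3*b*p + p^2)/(6*b + p)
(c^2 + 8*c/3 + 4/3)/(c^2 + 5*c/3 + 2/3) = (c + 2)/(c + 1)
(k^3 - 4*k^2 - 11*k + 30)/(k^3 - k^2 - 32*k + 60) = (k + 3)/(k + 6)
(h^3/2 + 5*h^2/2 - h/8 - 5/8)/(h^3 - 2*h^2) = (4*h^3 + 20*h^2 - h - 5)/(8*h^2*(h - 2))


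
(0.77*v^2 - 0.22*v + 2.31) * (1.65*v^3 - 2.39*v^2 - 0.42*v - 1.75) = 1.2705*v^5 - 2.2033*v^4 + 4.0139*v^3 - 6.776*v^2 - 0.5852*v - 4.0425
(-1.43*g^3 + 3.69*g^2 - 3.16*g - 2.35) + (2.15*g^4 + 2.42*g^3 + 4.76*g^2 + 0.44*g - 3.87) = 2.15*g^4 + 0.99*g^3 + 8.45*g^2 - 2.72*g - 6.22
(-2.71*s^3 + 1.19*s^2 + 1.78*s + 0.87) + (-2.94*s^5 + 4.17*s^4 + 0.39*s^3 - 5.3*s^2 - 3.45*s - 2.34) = -2.94*s^5 + 4.17*s^4 - 2.32*s^3 - 4.11*s^2 - 1.67*s - 1.47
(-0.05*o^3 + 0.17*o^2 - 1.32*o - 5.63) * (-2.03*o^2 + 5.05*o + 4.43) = 0.1015*o^5 - 0.5976*o^4 + 3.3166*o^3 + 5.516*o^2 - 34.2791*o - 24.9409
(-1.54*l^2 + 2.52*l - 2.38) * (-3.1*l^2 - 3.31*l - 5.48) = 4.774*l^4 - 2.7146*l^3 + 7.476*l^2 - 5.9318*l + 13.0424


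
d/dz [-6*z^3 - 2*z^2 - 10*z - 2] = -18*z^2 - 4*z - 10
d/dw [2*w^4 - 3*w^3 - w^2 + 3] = w*(8*w^2 - 9*w - 2)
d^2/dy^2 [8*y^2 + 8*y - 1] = 16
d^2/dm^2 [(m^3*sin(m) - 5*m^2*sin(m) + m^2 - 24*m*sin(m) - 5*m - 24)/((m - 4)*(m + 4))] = (-m^7*sin(m) + 5*m^6*sin(m) + 2*m^6*cos(m) + 56*m^5*sin(m) - 160*m^4*sin(m) - 80*m^4*cos(m) - 1040*m^3*sin(m) + 320*m^3*cos(m) - 10*m^3 + 800*m^2*sin(m) + 1536*m^2*cos(m) - 48*m^2 + 5376*m*sin(m) - 5120*m*cos(m) - 480*m - 2560*sin(m) - 12288*cos(m) - 256)/(m^6 - 48*m^4 + 768*m^2 - 4096)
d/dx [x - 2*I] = 1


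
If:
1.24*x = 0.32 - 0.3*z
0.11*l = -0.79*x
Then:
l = 1.7375366568915*z - 1.8533724340176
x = 0.258064516129032 - 0.241935483870968*z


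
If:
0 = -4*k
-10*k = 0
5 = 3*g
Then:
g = 5/3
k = 0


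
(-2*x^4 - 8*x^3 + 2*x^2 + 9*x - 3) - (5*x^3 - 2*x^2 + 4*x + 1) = -2*x^4 - 13*x^3 + 4*x^2 + 5*x - 4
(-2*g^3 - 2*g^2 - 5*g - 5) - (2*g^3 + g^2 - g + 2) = -4*g^3 - 3*g^2 - 4*g - 7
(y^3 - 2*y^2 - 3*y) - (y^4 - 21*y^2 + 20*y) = -y^4 + y^3 + 19*y^2 - 23*y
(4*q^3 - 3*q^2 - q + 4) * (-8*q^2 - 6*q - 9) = -32*q^5 - 10*q^3 + q^2 - 15*q - 36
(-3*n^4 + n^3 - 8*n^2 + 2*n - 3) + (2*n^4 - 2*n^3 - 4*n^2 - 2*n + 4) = -n^4 - n^3 - 12*n^2 + 1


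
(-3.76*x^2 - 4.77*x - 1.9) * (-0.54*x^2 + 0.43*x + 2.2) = 2.0304*x^4 + 0.959*x^3 - 9.2971*x^2 - 11.311*x - 4.18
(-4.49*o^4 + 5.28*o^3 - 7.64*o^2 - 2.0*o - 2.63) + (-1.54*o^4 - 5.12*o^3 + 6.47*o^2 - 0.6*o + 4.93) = -6.03*o^4 + 0.16*o^3 - 1.17*o^2 - 2.6*o + 2.3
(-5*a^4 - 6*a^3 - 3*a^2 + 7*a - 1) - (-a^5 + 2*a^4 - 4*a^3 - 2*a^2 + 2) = a^5 - 7*a^4 - 2*a^3 - a^2 + 7*a - 3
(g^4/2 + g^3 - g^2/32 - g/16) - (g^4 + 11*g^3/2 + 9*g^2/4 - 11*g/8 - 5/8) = -g^4/2 - 9*g^3/2 - 73*g^2/32 + 21*g/16 + 5/8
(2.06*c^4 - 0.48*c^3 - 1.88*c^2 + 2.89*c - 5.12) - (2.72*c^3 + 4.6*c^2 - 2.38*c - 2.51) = 2.06*c^4 - 3.2*c^3 - 6.48*c^2 + 5.27*c - 2.61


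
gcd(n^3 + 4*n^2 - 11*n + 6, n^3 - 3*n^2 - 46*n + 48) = n^2 + 5*n - 6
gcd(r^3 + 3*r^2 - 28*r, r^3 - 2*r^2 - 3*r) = r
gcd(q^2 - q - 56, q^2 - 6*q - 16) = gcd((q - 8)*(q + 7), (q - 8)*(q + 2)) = q - 8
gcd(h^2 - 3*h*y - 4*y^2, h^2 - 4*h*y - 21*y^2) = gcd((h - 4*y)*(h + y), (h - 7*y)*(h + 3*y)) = 1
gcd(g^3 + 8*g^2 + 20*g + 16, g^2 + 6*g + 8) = g^2 + 6*g + 8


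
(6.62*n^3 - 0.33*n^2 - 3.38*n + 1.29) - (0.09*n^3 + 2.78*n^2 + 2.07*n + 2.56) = 6.53*n^3 - 3.11*n^2 - 5.45*n - 1.27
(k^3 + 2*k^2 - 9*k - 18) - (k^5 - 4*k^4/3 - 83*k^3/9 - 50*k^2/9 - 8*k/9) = -k^5 + 4*k^4/3 + 92*k^3/9 + 68*k^2/9 - 73*k/9 - 18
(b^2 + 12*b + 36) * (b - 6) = b^3 + 6*b^2 - 36*b - 216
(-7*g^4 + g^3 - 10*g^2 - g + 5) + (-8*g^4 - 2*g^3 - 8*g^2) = -15*g^4 - g^3 - 18*g^2 - g + 5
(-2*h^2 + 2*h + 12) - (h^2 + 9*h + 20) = -3*h^2 - 7*h - 8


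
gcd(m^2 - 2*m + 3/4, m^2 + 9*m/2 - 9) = m - 3/2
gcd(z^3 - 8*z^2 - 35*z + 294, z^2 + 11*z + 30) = z + 6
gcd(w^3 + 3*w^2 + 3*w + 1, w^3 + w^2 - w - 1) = w^2 + 2*w + 1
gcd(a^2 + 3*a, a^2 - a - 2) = 1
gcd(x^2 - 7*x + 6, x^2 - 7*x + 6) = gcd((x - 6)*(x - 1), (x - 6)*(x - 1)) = x^2 - 7*x + 6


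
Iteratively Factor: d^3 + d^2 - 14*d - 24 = (d - 4)*(d^2 + 5*d + 6) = (d - 4)*(d + 2)*(d + 3)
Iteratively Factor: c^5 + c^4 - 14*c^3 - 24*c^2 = (c)*(c^4 + c^3 - 14*c^2 - 24*c) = c*(c + 3)*(c^3 - 2*c^2 - 8*c) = c*(c - 4)*(c + 3)*(c^2 + 2*c) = c^2*(c - 4)*(c + 3)*(c + 2)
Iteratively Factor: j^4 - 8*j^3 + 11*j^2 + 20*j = (j - 5)*(j^3 - 3*j^2 - 4*j) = (j - 5)*(j + 1)*(j^2 - 4*j) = (j - 5)*(j - 4)*(j + 1)*(j)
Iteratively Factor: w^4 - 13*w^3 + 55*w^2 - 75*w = (w - 5)*(w^3 - 8*w^2 + 15*w) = (w - 5)*(w - 3)*(w^2 - 5*w) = w*(w - 5)*(w - 3)*(w - 5)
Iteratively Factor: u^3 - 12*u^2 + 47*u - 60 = (u - 3)*(u^2 - 9*u + 20) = (u - 5)*(u - 3)*(u - 4)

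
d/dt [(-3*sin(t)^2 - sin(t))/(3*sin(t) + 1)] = -cos(t)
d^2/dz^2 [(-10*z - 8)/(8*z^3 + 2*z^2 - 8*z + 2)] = 2*(-4*(5*z + 4)*(6*z^2 + z - 2)^2 + (60*z^2 + 10*z + (5*z + 4)*(12*z + 1) - 20)*(4*z^3 + z^2 - 4*z + 1))/(4*z^3 + z^2 - 4*z + 1)^3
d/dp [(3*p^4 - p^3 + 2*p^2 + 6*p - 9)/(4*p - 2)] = (18*p^4 - 16*p^3 + 7*p^2 - 4*p + 12)/(2*(4*p^2 - 4*p + 1))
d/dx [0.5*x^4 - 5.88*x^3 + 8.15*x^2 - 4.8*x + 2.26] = 2.0*x^3 - 17.64*x^2 + 16.3*x - 4.8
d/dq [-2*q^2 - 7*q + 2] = -4*q - 7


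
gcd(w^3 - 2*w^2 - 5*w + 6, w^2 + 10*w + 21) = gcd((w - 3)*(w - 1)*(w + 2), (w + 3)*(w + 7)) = 1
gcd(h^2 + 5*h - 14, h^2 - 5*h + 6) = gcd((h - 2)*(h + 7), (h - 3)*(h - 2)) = h - 2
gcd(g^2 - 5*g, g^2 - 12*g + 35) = g - 5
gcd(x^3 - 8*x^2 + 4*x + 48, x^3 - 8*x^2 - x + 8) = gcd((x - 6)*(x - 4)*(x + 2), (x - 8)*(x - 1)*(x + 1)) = 1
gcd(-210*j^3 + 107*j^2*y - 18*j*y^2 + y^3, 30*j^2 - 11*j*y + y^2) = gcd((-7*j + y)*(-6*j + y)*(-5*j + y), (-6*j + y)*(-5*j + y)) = 30*j^2 - 11*j*y + y^2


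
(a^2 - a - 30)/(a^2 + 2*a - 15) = (a - 6)/(a - 3)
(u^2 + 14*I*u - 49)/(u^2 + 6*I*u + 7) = (u + 7*I)/(u - I)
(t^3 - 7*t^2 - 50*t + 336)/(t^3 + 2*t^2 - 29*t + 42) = (t^2 - 14*t + 48)/(t^2 - 5*t + 6)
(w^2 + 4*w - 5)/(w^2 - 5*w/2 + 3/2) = 2*(w + 5)/(2*w - 3)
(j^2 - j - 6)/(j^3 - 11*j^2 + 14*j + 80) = (j - 3)/(j^2 - 13*j + 40)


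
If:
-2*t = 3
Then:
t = -3/2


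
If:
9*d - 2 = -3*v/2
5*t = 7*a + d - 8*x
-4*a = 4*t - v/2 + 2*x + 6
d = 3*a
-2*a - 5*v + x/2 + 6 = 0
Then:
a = 8/11931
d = 8/3977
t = -7728/3977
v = 15764/11931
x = 14500/11931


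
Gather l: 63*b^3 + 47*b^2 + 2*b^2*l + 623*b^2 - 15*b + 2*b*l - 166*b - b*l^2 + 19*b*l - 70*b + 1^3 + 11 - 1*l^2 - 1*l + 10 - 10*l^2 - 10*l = 63*b^3 + 670*b^2 - 251*b + l^2*(-b - 11) + l*(2*b^2 + 21*b - 11) + 22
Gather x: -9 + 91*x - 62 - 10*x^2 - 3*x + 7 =-10*x^2 + 88*x - 64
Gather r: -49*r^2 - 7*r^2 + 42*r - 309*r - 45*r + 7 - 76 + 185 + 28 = -56*r^2 - 312*r + 144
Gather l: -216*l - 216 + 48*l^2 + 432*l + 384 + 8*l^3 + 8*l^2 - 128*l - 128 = 8*l^3 + 56*l^2 + 88*l + 40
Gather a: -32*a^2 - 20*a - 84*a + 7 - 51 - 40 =-32*a^2 - 104*a - 84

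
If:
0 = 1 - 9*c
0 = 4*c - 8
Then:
No Solution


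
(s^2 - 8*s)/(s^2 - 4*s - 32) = s/(s + 4)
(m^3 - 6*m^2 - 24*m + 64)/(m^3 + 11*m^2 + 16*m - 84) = (m^2 - 4*m - 32)/(m^2 + 13*m + 42)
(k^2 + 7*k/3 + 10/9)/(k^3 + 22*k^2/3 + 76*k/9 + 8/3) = (3*k + 5)/(3*k^2 + 20*k + 12)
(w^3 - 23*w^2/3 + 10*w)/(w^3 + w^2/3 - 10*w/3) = (w - 6)/(w + 2)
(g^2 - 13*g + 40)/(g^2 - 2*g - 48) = (g - 5)/(g + 6)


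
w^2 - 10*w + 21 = (w - 7)*(w - 3)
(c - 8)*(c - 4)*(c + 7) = c^3 - 5*c^2 - 52*c + 224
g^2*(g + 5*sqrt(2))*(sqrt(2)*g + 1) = sqrt(2)*g^4 + 11*g^3 + 5*sqrt(2)*g^2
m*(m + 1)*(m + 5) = m^3 + 6*m^2 + 5*m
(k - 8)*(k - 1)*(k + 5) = k^3 - 4*k^2 - 37*k + 40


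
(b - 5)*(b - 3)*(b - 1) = b^3 - 9*b^2 + 23*b - 15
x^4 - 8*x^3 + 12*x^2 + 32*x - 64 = (x - 4)^2*(x - 2)*(x + 2)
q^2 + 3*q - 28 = (q - 4)*(q + 7)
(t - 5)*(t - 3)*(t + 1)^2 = t^4 - 6*t^3 + 22*t + 15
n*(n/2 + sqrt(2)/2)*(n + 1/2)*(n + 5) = n^4/2 + sqrt(2)*n^3/2 + 11*n^3/4 + 5*n^2/4 + 11*sqrt(2)*n^2/4 + 5*sqrt(2)*n/4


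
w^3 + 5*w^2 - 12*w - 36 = (w - 3)*(w + 2)*(w + 6)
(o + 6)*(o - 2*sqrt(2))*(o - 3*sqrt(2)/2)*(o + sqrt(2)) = o^4 - 5*sqrt(2)*o^3/2 + 6*o^3 - 15*sqrt(2)*o^2 - o^2 - 6*o + 6*sqrt(2)*o + 36*sqrt(2)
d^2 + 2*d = d*(d + 2)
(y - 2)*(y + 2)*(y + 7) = y^3 + 7*y^2 - 4*y - 28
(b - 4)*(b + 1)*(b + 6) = b^3 + 3*b^2 - 22*b - 24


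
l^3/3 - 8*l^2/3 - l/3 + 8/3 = (l/3 + 1/3)*(l - 8)*(l - 1)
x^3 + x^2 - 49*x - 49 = (x - 7)*(x + 1)*(x + 7)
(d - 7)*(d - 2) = d^2 - 9*d + 14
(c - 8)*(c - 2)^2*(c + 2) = c^4 - 10*c^3 + 12*c^2 + 40*c - 64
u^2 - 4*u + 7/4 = (u - 7/2)*(u - 1/2)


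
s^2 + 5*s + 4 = (s + 1)*(s + 4)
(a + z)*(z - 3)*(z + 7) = a*z^2 + 4*a*z - 21*a + z^3 + 4*z^2 - 21*z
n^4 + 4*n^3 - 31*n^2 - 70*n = n*(n - 5)*(n + 2)*(n + 7)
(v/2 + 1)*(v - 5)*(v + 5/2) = v^3/2 - v^2/4 - 35*v/4 - 25/2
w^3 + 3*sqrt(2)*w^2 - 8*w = w*(w - sqrt(2))*(w + 4*sqrt(2))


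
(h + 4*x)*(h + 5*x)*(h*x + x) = h^3*x + 9*h^2*x^2 + h^2*x + 20*h*x^3 + 9*h*x^2 + 20*x^3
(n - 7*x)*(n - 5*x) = n^2 - 12*n*x + 35*x^2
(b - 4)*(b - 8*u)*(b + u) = b^3 - 7*b^2*u - 4*b^2 - 8*b*u^2 + 28*b*u + 32*u^2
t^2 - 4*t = t*(t - 4)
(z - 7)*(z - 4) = z^2 - 11*z + 28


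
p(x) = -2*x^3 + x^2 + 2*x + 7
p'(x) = -6*x^2 + 2*x + 2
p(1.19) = 7.43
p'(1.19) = -4.12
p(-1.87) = 19.84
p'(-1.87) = -22.72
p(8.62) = -1182.46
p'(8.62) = -426.59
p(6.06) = -389.25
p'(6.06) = -206.22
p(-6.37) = 551.79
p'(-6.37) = -254.20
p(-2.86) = 56.25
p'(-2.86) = -52.80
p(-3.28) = 81.77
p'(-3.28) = -69.11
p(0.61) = 8.14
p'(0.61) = 0.99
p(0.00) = 7.00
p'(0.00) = 2.00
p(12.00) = -3281.00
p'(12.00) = -838.00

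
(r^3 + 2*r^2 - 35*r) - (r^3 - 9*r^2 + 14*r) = 11*r^2 - 49*r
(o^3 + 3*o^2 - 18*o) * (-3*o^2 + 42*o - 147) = -3*o^5 + 33*o^4 + 33*o^3 - 1197*o^2 + 2646*o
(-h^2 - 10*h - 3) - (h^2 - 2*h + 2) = -2*h^2 - 8*h - 5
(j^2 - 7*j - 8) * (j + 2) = j^3 - 5*j^2 - 22*j - 16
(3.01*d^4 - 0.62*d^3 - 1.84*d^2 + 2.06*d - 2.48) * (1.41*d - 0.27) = 4.2441*d^5 - 1.6869*d^4 - 2.427*d^3 + 3.4014*d^2 - 4.053*d + 0.6696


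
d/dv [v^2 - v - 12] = 2*v - 1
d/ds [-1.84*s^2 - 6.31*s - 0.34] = -3.68*s - 6.31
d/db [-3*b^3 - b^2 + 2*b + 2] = -9*b^2 - 2*b + 2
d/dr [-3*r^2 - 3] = -6*r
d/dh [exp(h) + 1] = exp(h)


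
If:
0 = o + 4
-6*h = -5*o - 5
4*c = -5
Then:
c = -5/4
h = -5/2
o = -4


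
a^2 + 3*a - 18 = (a - 3)*(a + 6)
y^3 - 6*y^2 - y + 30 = (y - 5)*(y - 3)*(y + 2)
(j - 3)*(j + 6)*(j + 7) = j^3 + 10*j^2 + 3*j - 126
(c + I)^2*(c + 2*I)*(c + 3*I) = c^4 + 7*I*c^3 - 17*c^2 - 17*I*c + 6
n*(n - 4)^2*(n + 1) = n^4 - 7*n^3 + 8*n^2 + 16*n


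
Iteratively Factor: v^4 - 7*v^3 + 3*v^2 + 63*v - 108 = (v - 3)*(v^3 - 4*v^2 - 9*v + 36) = (v - 3)^2*(v^2 - v - 12) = (v - 3)^2*(v + 3)*(v - 4)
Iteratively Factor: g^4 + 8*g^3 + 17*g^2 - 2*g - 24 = (g + 4)*(g^3 + 4*g^2 + g - 6) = (g - 1)*(g + 4)*(g^2 + 5*g + 6) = (g - 1)*(g + 3)*(g + 4)*(g + 2)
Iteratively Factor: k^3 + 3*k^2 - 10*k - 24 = (k + 2)*(k^2 + k - 12) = (k - 3)*(k + 2)*(k + 4)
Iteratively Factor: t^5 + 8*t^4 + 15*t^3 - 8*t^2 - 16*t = (t + 4)*(t^4 + 4*t^3 - t^2 - 4*t) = t*(t + 4)*(t^3 + 4*t^2 - t - 4) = t*(t + 1)*(t + 4)*(t^2 + 3*t - 4) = t*(t - 1)*(t + 1)*(t + 4)*(t + 4)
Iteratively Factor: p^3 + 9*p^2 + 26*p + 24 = (p + 3)*(p^2 + 6*p + 8) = (p + 2)*(p + 3)*(p + 4)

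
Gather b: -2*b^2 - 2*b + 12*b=-2*b^2 + 10*b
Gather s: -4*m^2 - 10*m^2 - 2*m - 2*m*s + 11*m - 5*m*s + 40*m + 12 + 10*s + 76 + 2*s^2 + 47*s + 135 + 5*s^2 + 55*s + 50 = -14*m^2 + 49*m + 7*s^2 + s*(112 - 7*m) + 273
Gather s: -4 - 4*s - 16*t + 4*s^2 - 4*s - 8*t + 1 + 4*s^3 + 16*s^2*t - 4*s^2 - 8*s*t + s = 4*s^3 + 16*s^2*t + s*(-8*t - 7) - 24*t - 3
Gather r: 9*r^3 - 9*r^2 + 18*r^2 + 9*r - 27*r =9*r^3 + 9*r^2 - 18*r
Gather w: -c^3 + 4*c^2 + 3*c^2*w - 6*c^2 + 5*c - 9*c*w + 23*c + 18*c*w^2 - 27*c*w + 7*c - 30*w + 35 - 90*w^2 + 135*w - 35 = -c^3 - 2*c^2 + 35*c + w^2*(18*c - 90) + w*(3*c^2 - 36*c + 105)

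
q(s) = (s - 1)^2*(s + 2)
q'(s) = (s - 1)^2 + (s + 2)*(2*s - 2)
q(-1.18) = 3.90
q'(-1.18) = 1.18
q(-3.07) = -17.72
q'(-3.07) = 25.27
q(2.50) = 10.12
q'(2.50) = 15.75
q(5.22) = 128.58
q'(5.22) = 78.75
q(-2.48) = -5.81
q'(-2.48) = 15.45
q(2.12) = 5.17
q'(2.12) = 10.48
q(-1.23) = 3.83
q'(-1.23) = 1.54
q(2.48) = 9.81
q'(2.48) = 15.45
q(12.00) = 1694.00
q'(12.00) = 429.00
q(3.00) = 20.00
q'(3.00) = 24.00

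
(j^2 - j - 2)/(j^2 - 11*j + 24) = (j^2 - j - 2)/(j^2 - 11*j + 24)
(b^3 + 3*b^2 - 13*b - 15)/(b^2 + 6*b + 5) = b - 3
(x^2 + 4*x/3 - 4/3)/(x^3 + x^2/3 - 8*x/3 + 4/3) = 1/(x - 1)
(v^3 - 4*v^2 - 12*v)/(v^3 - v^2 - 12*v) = (-v^2 + 4*v + 12)/(-v^2 + v + 12)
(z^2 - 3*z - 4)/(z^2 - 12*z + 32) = (z + 1)/(z - 8)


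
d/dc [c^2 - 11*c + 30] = 2*c - 11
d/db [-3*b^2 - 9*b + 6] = -6*b - 9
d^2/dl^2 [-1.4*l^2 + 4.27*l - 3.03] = -2.80000000000000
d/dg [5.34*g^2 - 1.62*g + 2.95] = 10.68*g - 1.62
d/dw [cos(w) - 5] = -sin(w)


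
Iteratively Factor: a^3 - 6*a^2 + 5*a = (a - 1)*(a^2 - 5*a) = a*(a - 1)*(a - 5)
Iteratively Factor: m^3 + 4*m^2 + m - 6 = (m - 1)*(m^2 + 5*m + 6) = (m - 1)*(m + 2)*(m + 3)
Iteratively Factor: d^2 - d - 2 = (d + 1)*(d - 2)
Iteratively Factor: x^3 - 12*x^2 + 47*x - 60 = (x - 3)*(x^2 - 9*x + 20) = (x - 4)*(x - 3)*(x - 5)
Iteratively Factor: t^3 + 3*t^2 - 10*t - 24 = (t + 4)*(t^2 - t - 6) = (t - 3)*(t + 4)*(t + 2)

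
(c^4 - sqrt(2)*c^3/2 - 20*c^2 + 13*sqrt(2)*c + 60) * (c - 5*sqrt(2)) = c^5 - 11*sqrt(2)*c^4/2 - 15*c^3 + 113*sqrt(2)*c^2 - 70*c - 300*sqrt(2)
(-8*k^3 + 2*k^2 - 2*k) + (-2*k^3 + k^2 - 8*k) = -10*k^3 + 3*k^2 - 10*k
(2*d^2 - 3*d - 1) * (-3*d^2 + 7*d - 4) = -6*d^4 + 23*d^3 - 26*d^2 + 5*d + 4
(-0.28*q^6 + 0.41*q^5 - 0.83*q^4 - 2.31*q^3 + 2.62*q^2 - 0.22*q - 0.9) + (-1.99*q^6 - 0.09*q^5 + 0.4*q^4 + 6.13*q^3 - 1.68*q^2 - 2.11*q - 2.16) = -2.27*q^6 + 0.32*q^5 - 0.43*q^4 + 3.82*q^3 + 0.94*q^2 - 2.33*q - 3.06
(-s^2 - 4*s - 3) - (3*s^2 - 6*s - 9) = -4*s^2 + 2*s + 6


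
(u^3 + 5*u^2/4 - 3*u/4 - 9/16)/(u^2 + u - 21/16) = (4*u^2 + 8*u + 3)/(4*u + 7)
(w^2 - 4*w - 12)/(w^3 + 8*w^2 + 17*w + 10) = (w - 6)/(w^2 + 6*w + 5)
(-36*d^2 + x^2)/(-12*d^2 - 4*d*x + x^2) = (6*d + x)/(2*d + x)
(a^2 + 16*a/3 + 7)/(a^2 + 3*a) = (a + 7/3)/a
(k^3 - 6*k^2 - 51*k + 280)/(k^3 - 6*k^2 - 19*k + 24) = (k^2 + 2*k - 35)/(k^2 + 2*k - 3)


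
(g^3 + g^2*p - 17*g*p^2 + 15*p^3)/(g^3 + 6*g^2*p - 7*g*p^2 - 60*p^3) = (g - p)/(g + 4*p)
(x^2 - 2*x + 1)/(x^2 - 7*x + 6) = (x - 1)/(x - 6)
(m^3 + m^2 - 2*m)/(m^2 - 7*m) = (m^2 + m - 2)/(m - 7)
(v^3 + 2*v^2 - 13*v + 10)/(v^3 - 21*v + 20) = (v - 2)/(v - 4)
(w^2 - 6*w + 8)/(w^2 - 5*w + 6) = (w - 4)/(w - 3)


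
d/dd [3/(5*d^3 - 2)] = -45*d^2/(5*d^3 - 2)^2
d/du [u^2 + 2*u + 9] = 2*u + 2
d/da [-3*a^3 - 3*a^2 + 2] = 3*a*(-3*a - 2)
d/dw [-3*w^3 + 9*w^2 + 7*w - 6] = -9*w^2 + 18*w + 7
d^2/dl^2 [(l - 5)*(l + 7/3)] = 2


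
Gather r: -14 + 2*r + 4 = 2*r - 10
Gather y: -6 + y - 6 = y - 12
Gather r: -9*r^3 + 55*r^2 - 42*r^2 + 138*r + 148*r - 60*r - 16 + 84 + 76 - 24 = -9*r^3 + 13*r^2 + 226*r + 120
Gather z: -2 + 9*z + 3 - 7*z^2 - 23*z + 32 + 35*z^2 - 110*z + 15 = 28*z^2 - 124*z + 48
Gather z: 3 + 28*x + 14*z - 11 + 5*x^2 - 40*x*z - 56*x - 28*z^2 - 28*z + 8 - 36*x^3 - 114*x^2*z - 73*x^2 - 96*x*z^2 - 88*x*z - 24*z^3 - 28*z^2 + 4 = -36*x^3 - 68*x^2 - 28*x - 24*z^3 + z^2*(-96*x - 56) + z*(-114*x^2 - 128*x - 14) + 4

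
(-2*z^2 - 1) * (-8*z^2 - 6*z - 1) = 16*z^4 + 12*z^3 + 10*z^2 + 6*z + 1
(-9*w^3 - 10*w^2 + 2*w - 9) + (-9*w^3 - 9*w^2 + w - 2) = -18*w^3 - 19*w^2 + 3*w - 11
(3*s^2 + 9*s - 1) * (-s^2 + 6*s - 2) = -3*s^4 + 9*s^3 + 49*s^2 - 24*s + 2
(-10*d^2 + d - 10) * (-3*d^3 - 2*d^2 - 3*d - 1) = 30*d^5 + 17*d^4 + 58*d^3 + 27*d^2 + 29*d + 10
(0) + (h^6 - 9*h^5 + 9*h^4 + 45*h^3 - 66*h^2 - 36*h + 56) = h^6 - 9*h^5 + 9*h^4 + 45*h^3 - 66*h^2 - 36*h + 56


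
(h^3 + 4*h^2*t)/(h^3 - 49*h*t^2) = h*(h + 4*t)/(h^2 - 49*t^2)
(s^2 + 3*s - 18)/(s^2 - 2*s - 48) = (s - 3)/(s - 8)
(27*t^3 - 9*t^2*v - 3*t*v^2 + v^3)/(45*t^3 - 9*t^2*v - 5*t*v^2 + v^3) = (3*t - v)/(5*t - v)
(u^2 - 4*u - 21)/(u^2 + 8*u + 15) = (u - 7)/(u + 5)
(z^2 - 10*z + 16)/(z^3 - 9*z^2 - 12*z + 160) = (z - 2)/(z^2 - z - 20)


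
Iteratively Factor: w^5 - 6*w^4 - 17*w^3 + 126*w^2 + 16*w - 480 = (w + 4)*(w^4 - 10*w^3 + 23*w^2 + 34*w - 120) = (w + 2)*(w + 4)*(w^3 - 12*w^2 + 47*w - 60) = (w - 4)*(w + 2)*(w + 4)*(w^2 - 8*w + 15) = (w - 5)*(w - 4)*(w + 2)*(w + 4)*(w - 3)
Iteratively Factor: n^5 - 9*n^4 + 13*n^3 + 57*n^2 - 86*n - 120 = (n + 2)*(n^4 - 11*n^3 + 35*n^2 - 13*n - 60) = (n + 1)*(n + 2)*(n^3 - 12*n^2 + 47*n - 60) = (n - 5)*(n + 1)*(n + 2)*(n^2 - 7*n + 12) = (n - 5)*(n - 4)*(n + 1)*(n + 2)*(n - 3)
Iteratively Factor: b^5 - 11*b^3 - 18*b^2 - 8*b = (b + 2)*(b^4 - 2*b^3 - 7*b^2 - 4*b) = (b - 4)*(b + 2)*(b^3 + 2*b^2 + b) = b*(b - 4)*(b + 2)*(b^2 + 2*b + 1) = b*(b - 4)*(b + 1)*(b + 2)*(b + 1)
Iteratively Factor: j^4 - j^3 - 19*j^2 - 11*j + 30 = (j + 2)*(j^3 - 3*j^2 - 13*j + 15) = (j + 2)*(j + 3)*(j^2 - 6*j + 5) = (j - 5)*(j + 2)*(j + 3)*(j - 1)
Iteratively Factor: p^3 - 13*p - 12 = (p + 1)*(p^2 - p - 12) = (p + 1)*(p + 3)*(p - 4)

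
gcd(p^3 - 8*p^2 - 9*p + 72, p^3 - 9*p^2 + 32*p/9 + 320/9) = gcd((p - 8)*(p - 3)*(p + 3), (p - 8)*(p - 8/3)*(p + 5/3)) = p - 8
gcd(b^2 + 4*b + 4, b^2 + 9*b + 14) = b + 2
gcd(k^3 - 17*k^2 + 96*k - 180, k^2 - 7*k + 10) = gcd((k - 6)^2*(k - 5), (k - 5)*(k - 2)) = k - 5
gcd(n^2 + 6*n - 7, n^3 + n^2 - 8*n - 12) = 1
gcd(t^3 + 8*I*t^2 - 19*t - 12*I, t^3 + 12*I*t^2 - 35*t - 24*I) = t^2 + 4*I*t - 3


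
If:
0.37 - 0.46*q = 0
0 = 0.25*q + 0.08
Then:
No Solution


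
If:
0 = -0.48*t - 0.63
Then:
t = -1.31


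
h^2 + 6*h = h*(h + 6)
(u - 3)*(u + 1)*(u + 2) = u^3 - 7*u - 6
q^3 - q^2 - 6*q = q*(q - 3)*(q + 2)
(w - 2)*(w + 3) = w^2 + w - 6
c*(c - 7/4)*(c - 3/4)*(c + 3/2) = c^4 - c^3 - 39*c^2/16 + 63*c/32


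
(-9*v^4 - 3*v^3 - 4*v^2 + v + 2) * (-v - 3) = 9*v^5 + 30*v^4 + 13*v^3 + 11*v^2 - 5*v - 6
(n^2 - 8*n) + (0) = n^2 - 8*n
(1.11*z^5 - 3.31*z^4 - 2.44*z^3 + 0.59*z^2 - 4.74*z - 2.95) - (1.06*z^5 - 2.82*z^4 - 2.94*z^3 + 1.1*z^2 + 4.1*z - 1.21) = 0.05*z^5 - 0.49*z^4 + 0.5*z^3 - 0.51*z^2 - 8.84*z - 1.74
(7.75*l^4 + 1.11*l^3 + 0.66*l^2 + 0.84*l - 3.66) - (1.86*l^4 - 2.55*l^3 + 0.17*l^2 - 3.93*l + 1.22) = 5.89*l^4 + 3.66*l^3 + 0.49*l^2 + 4.77*l - 4.88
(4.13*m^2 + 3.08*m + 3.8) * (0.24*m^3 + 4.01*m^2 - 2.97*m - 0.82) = 0.9912*m^5 + 17.3005*m^4 + 0.996699999999999*m^3 + 2.7038*m^2 - 13.8116*m - 3.116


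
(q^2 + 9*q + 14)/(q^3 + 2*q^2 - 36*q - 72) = (q + 7)/(q^2 - 36)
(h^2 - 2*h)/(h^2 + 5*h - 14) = h/(h + 7)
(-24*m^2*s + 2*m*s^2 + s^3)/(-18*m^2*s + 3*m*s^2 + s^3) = (-4*m + s)/(-3*m + s)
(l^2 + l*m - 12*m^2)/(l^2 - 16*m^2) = (l - 3*m)/(l - 4*m)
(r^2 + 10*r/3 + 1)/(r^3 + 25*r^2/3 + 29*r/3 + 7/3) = (r + 3)/(r^2 + 8*r + 7)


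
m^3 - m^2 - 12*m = m*(m - 4)*(m + 3)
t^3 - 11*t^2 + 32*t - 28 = (t - 7)*(t - 2)^2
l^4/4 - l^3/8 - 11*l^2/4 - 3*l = l*(l/4 + 1/2)*(l - 4)*(l + 3/2)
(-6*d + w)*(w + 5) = -6*d*w - 30*d + w^2 + 5*w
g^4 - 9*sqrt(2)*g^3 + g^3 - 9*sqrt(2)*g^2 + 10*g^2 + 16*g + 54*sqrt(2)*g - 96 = (g - 2)*(g + 3)*(g - 8*sqrt(2))*(g - sqrt(2))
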